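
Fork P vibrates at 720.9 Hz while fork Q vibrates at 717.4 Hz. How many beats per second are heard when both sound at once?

3.5 Hz

The beat frequency equals the magnitude of the frequency difference.
|720.9 − 717.4| = 3.5 Hz.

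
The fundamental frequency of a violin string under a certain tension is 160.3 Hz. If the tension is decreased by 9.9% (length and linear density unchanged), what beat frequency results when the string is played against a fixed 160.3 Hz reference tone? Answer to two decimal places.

For a string, f ∝ √T, so the new frequency is 160.3·√0.901 = 152.1584 Hz.
f_beat = |152.1584 − 160.3| = 8.14 Hz.

8.14 Hz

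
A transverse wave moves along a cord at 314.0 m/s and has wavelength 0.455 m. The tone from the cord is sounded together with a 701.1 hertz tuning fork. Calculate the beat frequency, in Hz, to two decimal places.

10.99 Hz

Source frequency f = v/λ = 314.0/0.455 = 690.1099 Hz.
f_beat = |690.1099 − 701.1| = 10.99 Hz.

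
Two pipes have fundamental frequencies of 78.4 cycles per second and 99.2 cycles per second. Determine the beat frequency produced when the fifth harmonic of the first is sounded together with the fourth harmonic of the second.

Fifth harmonic of the first: 5·78.4 = 392.0 Hz.
Fourth harmonic of the second: 4·99.2 = 396.8 Hz.
f_beat = |392.0 − 396.8| = 4.8 Hz.

4.8 Hz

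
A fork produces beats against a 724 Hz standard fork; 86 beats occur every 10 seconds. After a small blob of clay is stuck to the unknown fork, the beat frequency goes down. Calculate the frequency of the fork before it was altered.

732.6 Hz

Beat frequency = 86/10 = 8.6 Hz.
|f − 724| = 8.6, so the fork was at either 715.4 Hz or 732.6 Hz.
Adding mass to a fork lowers its frequency; the adjustment lowers the fork's frequency.
The beat rate fell, so the adjustment moved the fork toward 724 Hz — it must have started above the reference.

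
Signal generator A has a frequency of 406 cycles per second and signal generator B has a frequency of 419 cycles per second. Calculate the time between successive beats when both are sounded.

f_beat = |406 − 419| = 13 Hz.
Beat period T = 1 / f_beat = 1 / 13 s.

0.077 s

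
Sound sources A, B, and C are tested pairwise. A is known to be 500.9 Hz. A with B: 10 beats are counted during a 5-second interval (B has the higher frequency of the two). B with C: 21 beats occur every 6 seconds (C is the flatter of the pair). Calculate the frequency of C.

499.4 Hz

A–B: Beat frequency = 10/5 = 2 Hz.
B is above A, so f_B = 500.9 + 2 = 502.9 Hz.
B–C: Beat frequency = 21/6 = 3.5 Hz.
C is below B, so f_C = 502.9 − 3.5 = 499.4 Hz.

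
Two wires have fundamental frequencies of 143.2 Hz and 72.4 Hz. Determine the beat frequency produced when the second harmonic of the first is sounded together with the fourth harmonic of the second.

3.2 Hz

Second harmonic of the first: 2·143.2 = 286.4 Hz.
Fourth harmonic of the second: 4·72.4 = 289.6 Hz.
f_beat = |286.4 − 289.6| = 3.2 Hz.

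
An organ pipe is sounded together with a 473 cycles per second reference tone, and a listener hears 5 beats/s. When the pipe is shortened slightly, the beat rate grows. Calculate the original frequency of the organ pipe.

|f − 473| = 5, so the organ pipe was at either 468 Hz or 478 Hz.
A shorter pipe has a higher fundamental; the adjustment raises the organ pipe's frequency.
The beat rate rose, so the adjustment moved the organ pipe further from 473 Hz — it was already above the reference.

478 Hz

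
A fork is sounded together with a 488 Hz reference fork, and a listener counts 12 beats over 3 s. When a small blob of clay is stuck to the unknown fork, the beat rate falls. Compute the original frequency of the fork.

Beat frequency = 12/3 = 4 Hz.
|f − 488| = 4, so the fork was at either 484 Hz or 492 Hz.
Adding mass to a fork lowers its frequency; the adjustment lowers the fork's frequency.
The beat rate fell, so the adjustment moved the fork toward 488 Hz — it must have started above the reference.

492 Hz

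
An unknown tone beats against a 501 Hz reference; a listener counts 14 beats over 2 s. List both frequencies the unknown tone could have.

Beat frequency = 14/2 = 7 Hz.
|f − 501| = 7, so f = 501 ± 7.

494 Hz or 508 Hz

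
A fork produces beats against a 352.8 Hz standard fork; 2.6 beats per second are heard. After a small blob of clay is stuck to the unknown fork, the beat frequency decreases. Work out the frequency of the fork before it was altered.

|f − 352.8| = 2.6, so the fork was at either 350.2 Hz or 355.4 Hz.
Adding mass to a fork lowers its frequency; the adjustment lowers the fork's frequency.
The beat rate fell, so the adjustment moved the fork toward 352.8 Hz — it must have started above the reference.

355.4 Hz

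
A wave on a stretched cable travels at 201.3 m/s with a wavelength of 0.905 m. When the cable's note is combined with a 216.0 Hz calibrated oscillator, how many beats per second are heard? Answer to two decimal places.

6.43 Hz

Source frequency f = v/λ = 201.3/0.905 = 222.4309 Hz.
f_beat = |222.4309 − 216.0| = 6.43 Hz.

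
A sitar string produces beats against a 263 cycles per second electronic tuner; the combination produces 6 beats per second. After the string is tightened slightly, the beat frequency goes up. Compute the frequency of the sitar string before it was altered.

269 Hz

|f − 263| = 6, so the sitar string was at either 257 Hz or 269 Hz.
Increasing tension raises a string's frequency; the adjustment raises the sitar string's frequency.
The beat rate rose, so the adjustment moved the sitar string further from 263 Hz — it was already above the reference.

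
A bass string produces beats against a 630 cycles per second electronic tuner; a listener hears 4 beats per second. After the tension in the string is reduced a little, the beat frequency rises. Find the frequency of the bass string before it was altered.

626 Hz

|f − 630| = 4, so the bass string was at either 626 Hz or 634 Hz.
Lower tension means lower frequency; the adjustment lowers the bass string's frequency.
The beat rate rose, so the adjustment moved the bass string further from 630 Hz — it was already below the reference.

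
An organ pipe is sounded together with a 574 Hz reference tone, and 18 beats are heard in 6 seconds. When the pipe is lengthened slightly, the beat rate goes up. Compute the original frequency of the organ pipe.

571 Hz

Beat frequency = 18/6 = 3 Hz.
|f − 574| = 3, so the organ pipe was at either 571 Hz or 577 Hz.
A longer pipe has a lower fundamental; the adjustment lowers the organ pipe's frequency.
The beat rate rose, so the adjustment moved the organ pipe further from 574 Hz — it was already below the reference.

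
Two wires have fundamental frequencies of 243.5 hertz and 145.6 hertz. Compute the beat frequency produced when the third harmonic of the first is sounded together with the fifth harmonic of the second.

Third harmonic of the first: 3·243.5 = 730.5 Hz.
Fifth harmonic of the second: 5·145.6 = 728.0 Hz.
f_beat = |730.5 − 728.0| = 2.5 Hz.

2.5 Hz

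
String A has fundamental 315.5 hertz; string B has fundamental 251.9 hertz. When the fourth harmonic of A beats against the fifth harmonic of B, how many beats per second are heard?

2.5 Hz

Fourth harmonic of the first: 4·315.5 = 1262.0 Hz.
Fifth harmonic of the second: 5·251.9 = 1259.5 Hz.
f_beat = |1262.0 − 1259.5| = 2.5 Hz.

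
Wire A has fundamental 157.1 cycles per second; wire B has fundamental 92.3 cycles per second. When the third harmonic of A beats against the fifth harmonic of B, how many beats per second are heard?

Third harmonic of the first: 3·157.1 = 471.3 Hz.
Fifth harmonic of the second: 5·92.3 = 461.5 Hz.
f_beat = |471.3 − 461.5| = 9.8 Hz.

9.8 Hz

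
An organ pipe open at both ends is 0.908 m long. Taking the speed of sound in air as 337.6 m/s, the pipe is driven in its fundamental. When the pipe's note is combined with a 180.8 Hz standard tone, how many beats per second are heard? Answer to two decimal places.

5.10 Hz

Open pipe: f_n = n·v/(2L) = 1·337.6/(2·0.908) = 185.9031 Hz.
f_beat = |185.9031 − 180.8| = 5.10 Hz.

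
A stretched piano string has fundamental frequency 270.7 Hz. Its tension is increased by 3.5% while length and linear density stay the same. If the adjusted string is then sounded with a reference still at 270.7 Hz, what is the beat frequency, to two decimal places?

For a string, f ∝ √T, so the new frequency is 270.7·√1.035 = 275.3965 Hz.
f_beat = |275.3965 − 270.7| = 4.70 Hz.

4.70 Hz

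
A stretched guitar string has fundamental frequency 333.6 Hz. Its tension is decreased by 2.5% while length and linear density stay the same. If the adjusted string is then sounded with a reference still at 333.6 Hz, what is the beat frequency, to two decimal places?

For a string, f ∝ √T, so the new frequency is 333.6·√0.975 = 329.4036 Hz.
f_beat = |329.4036 − 333.6| = 4.20 Hz.

4.20 Hz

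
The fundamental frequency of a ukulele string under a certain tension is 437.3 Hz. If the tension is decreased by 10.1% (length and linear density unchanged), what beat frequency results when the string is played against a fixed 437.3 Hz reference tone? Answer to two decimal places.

22.67 Hz

For a string, f ∝ √T, so the new frequency is 437.3·√0.899 = 414.6287 Hz.
f_beat = |414.6287 − 437.3| = 22.67 Hz.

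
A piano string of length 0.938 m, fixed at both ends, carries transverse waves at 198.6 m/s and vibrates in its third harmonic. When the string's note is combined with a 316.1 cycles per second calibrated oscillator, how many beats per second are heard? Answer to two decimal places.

1.49 Hz

For a string fixed at both ends, f_n = n·v/(2L) = 3·198.6/(2·0.938) = 317.5906 Hz.
f_beat = |317.5906 − 316.1| = 1.49 Hz.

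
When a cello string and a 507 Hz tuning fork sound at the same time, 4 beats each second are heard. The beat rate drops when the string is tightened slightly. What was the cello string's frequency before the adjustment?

503 Hz

|f − 507| = 4, so the cello string was at either 503 Hz or 511 Hz.
Increasing tension raises a string's frequency; the adjustment raises the cello string's frequency.
The beat rate fell, so the adjustment moved the cello string toward 507 Hz — it must have started below the reference.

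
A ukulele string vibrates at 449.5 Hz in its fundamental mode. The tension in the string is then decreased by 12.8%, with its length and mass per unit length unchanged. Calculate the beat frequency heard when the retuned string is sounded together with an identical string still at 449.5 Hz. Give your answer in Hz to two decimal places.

For a string, f ∝ √T, so the new frequency is 449.5·√0.872 = 419.7473 Hz.
f_beat = |419.7473 − 449.5| = 29.75 Hz.

29.75 Hz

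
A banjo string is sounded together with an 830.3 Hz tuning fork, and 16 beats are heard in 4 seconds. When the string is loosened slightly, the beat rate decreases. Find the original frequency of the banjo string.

Beat frequency = 16/4 = 4 Hz.
|f − 830.3| = 4, so the banjo string was at either 826.3 Hz or 834.3 Hz.
Reducing tension lowers a string's frequency; the adjustment lowers the banjo string's frequency.
The beat rate fell, so the adjustment moved the banjo string toward 830.3 Hz — it must have started above the reference.

834.3 Hz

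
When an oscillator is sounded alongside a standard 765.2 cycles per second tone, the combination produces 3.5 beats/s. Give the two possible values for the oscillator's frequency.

761.7 Hz or 768.7 Hz

|f − 765.2| = 3.5, so f = 765.2 ± 3.5.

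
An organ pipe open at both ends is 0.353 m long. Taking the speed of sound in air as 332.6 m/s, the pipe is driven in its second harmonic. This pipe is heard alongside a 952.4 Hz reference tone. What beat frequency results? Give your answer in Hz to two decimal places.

10.19 Hz

Open pipe: f_n = n·v/(2L) = 2·332.6/(2·0.353) = 942.2096 Hz.
f_beat = |942.2096 − 952.4| = 10.19 Hz.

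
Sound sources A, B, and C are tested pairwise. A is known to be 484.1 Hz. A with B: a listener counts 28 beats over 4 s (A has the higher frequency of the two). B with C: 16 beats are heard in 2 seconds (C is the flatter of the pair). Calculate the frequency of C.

469.1 Hz

A–B: Beat frequency = 28/4 = 7 Hz.
B is below A, so f_B = 484.1 − 7 = 477.1 Hz.
B–C: Beat frequency = 16/2 = 8 Hz.
C is below B, so f_C = 477.1 − 8 = 469.1 Hz.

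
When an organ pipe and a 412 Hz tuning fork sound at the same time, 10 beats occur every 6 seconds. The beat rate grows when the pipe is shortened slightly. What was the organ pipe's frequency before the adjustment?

413.6667 Hz

Beat frequency = 10/6 = 1.6667 Hz.
|f − 412| = 1.6667, so the organ pipe was at either 410.3333 Hz or 413.6667 Hz.
A shorter pipe has a higher fundamental; the adjustment raises the organ pipe's frequency.
The beat rate rose, so the adjustment moved the organ pipe further from 412 Hz — it was already above the reference.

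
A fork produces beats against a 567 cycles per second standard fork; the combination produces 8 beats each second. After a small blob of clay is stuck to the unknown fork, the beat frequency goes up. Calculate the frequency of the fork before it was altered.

559 Hz

|f − 567| = 8, so the fork was at either 559 Hz or 575 Hz.
Adding mass to a fork lowers its frequency; the adjustment lowers the fork's frequency.
The beat rate rose, so the adjustment moved the fork further from 567 Hz — it was already below the reference.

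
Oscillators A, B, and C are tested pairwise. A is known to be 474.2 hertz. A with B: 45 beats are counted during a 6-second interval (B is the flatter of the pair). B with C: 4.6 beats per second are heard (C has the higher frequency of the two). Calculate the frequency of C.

A–B: Beat frequency = 45/6 = 7.5 Hz.
B is below A, so f_B = 474.2 − 7.5 = 466.7 Hz.
C is above B, so f_C = 466.7 + 4.6 = 471.3 Hz.

471.3 Hz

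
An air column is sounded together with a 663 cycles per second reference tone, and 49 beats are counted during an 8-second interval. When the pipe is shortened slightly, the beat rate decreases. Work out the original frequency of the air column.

656.875 Hz

Beat frequency = 49/8 = 6.125 Hz.
|f − 663| = 6.125, so the air column was at either 656.875 Hz or 669.125 Hz.
A shorter pipe has a higher fundamental; the adjustment raises the air column's frequency.
The beat rate fell, so the adjustment moved the air column toward 663 Hz — it must have started below the reference.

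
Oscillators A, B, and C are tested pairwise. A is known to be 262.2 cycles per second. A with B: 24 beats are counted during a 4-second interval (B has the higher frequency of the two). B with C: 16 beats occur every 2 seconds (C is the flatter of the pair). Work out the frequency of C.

260.2 Hz

A–B: Beat frequency = 24/4 = 6 Hz.
B is above A, so f_B = 262.2 + 6 = 268.2 Hz.
B–C: Beat frequency = 16/2 = 8 Hz.
C is below B, so f_C = 268.2 − 8 = 260.2 Hz.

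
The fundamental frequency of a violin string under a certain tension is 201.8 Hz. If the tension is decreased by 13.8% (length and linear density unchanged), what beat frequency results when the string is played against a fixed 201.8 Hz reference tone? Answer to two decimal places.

For a string, f ∝ √T, so the new frequency is 201.8·√0.862 = 187.3591 Hz.
f_beat = |187.3591 − 201.8| = 14.44 Hz.

14.44 Hz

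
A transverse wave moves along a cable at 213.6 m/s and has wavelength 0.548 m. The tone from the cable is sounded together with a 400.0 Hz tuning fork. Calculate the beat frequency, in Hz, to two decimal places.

10.22 Hz

Source frequency f = v/λ = 213.6/0.548 = 389.7810 Hz.
f_beat = |389.7810 − 400.0| = 10.22 Hz.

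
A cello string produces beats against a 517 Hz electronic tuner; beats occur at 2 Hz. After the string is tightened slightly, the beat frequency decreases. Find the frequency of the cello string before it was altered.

|f − 517| = 2, so the cello string was at either 515 Hz or 519 Hz.
Increasing tension raises a string's frequency; the adjustment raises the cello string's frequency.
The beat rate fell, so the adjustment moved the cello string toward 517 Hz — it must have started below the reference.

515 Hz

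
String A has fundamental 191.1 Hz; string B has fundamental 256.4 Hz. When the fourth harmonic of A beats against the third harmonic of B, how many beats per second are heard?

Fourth harmonic of the first: 4·191.1 = 764.4 Hz.
Third harmonic of the second: 3·256.4 = 769.2 Hz.
f_beat = |764.4 − 769.2| = 4.8 Hz.

4.8 Hz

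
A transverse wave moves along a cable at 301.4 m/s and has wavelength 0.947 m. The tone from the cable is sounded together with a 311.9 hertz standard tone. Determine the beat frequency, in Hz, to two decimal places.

6.37 Hz

Source frequency f = v/λ = 301.4/0.947 = 318.2682 Hz.
f_beat = |318.2682 − 311.9| = 6.37 Hz.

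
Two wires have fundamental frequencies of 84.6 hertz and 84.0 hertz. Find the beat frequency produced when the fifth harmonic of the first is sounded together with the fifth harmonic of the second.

3.0 Hz

Fifth harmonic of the first: 5·84.6 = 423.0 Hz.
Fifth harmonic of the second: 5·84.0 = 420.0 Hz.
f_beat = |423.0 − 420.0| = 3.0 Hz.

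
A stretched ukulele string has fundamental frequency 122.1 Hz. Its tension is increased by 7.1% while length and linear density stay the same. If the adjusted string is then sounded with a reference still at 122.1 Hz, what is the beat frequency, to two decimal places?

4.26 Hz

For a string, f ∝ √T, so the new frequency is 122.1·√1.071 = 126.3602 Hz.
f_beat = |126.3602 − 122.1| = 4.26 Hz.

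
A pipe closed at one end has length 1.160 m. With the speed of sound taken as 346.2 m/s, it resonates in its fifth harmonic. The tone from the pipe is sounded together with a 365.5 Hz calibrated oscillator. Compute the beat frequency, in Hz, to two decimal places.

Closed pipe (odd harmonics): f_n = n·v/(4L) = 5·346.2/(4·1.160) = 373.0603 Hz.
f_beat = |373.0603 − 365.5| = 7.56 Hz.

7.56 Hz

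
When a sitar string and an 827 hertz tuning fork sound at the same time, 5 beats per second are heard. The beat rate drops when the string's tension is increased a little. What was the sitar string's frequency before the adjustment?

822 Hz

|f − 827| = 5, so the sitar string was at either 822 Hz or 832 Hz.
Higher tension means higher frequency; the adjustment raises the sitar string's frequency.
The beat rate fell, so the adjustment moved the sitar string toward 827 Hz — it must have started below the reference.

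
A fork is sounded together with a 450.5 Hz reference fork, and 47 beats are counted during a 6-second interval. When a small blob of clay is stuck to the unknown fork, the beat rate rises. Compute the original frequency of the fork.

Beat frequency = 47/6 = 7.8333 Hz.
|f − 450.5| = 7.8333, so the fork was at either 442.6667 Hz or 458.3333 Hz.
Adding mass to a fork lowers its frequency; the adjustment lowers the fork's frequency.
The beat rate rose, so the adjustment moved the fork further from 450.5 Hz — it was already below the reference.

442.6667 Hz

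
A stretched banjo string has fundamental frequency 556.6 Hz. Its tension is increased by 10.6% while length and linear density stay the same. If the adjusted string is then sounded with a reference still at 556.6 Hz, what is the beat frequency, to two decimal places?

28.76 Hz

For a string, f ∝ √T, so the new frequency is 556.6·√1.106 = 585.3569 Hz.
f_beat = |585.3569 − 556.6| = 28.76 Hz.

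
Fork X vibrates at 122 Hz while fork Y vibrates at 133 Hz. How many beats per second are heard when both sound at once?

Beats arise from superposition of two nearby frequencies; the beat rate is |f₁ − f₂|.
|122 − 133| = 11 Hz.

11 Hz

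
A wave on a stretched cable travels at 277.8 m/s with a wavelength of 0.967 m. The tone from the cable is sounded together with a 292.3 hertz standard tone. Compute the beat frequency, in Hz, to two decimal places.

Source frequency f = v/λ = 277.8/0.967 = 287.2802 Hz.
f_beat = |287.2802 − 292.3| = 5.02 Hz.

5.02 Hz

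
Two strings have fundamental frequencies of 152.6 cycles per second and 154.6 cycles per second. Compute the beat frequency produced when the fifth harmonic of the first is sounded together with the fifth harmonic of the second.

Fifth harmonic of the first: 5·152.6 = 763.0 Hz.
Fifth harmonic of the second: 5·154.6 = 773.0 Hz.
f_beat = |763.0 − 773.0| = 10.0 Hz.

10.0 Hz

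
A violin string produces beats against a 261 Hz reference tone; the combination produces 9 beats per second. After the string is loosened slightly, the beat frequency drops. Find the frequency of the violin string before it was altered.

270 Hz

|f − 261| = 9, so the violin string was at either 252 Hz or 270 Hz.
Reducing tension lowers a string's frequency; the adjustment lowers the violin string's frequency.
The beat rate fell, so the adjustment moved the violin string toward 261 Hz — it must have started above the reference.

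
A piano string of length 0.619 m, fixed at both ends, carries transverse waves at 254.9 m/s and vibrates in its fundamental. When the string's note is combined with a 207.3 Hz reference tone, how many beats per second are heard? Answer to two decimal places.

For a string fixed at both ends, f_n = n·v/(2L) = 1·254.9/(2·0.619) = 205.8966 Hz.
f_beat = |205.8966 − 207.3| = 1.40 Hz.

1.40 Hz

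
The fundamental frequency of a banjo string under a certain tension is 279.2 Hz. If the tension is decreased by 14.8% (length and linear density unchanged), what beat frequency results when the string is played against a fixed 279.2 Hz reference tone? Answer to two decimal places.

For a string, f ∝ √T, so the new frequency is 279.2·√0.852 = 257.7123 Hz.
f_beat = |257.7123 − 279.2| = 21.49 Hz.

21.49 Hz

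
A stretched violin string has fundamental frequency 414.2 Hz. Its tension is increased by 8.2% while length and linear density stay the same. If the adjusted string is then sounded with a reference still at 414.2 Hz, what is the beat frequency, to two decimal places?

For a string, f ∝ √T, so the new frequency is 414.2·√1.082 = 430.8476 Hz.
f_beat = |430.8476 − 414.2| = 16.65 Hz.

16.65 Hz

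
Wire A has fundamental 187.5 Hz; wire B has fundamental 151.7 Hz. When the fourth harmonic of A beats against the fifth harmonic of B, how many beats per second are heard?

8.5 Hz

Fourth harmonic of the first: 4·187.5 = 750.0 Hz.
Fifth harmonic of the second: 5·151.7 = 758.5 Hz.
f_beat = |750.0 − 758.5| = 8.5 Hz.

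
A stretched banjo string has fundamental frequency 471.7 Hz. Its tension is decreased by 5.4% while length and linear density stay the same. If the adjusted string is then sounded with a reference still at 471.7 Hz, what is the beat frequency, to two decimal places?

12.91 Hz

For a string, f ∝ √T, so the new frequency is 471.7·√0.946 = 458.7874 Hz.
f_beat = |458.7874 − 471.7| = 12.91 Hz.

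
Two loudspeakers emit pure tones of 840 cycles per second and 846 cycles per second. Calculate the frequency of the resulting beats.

The beat frequency equals the magnitude of the frequency difference.
|840 − 846| = 6 Hz.

6 Hz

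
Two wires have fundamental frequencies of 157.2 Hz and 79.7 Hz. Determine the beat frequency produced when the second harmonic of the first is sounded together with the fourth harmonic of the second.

Second harmonic of the first: 2·157.2 = 314.4 Hz.
Fourth harmonic of the second: 4·79.7 = 318.8 Hz.
f_beat = |314.4 − 318.8| = 4.4 Hz.

4.4 Hz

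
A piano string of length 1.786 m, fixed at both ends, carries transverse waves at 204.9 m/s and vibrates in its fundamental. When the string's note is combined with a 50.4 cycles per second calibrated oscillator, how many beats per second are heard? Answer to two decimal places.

For a string fixed at both ends, f_n = n·v/(2L) = 1·204.9/(2·1.786) = 57.3628 Hz.
f_beat = |57.3628 − 50.4| = 6.96 Hz.

6.96 Hz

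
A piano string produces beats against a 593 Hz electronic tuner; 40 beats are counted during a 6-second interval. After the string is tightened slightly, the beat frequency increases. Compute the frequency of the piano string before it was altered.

Beat frequency = 40/6 = 6.6667 Hz.
|f − 593| = 6.6667, so the piano string was at either 586.3333 Hz or 599.6667 Hz.
Increasing tension raises a string's frequency; the adjustment raises the piano string's frequency.
The beat rate rose, so the adjustment moved the piano string further from 593 Hz — it was already above the reference.

599.6667 Hz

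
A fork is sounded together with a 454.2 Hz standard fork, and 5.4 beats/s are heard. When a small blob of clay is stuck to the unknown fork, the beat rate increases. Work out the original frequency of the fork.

|f − 454.2| = 5.4, so the fork was at either 448.8 Hz or 459.6 Hz.
Adding mass to a fork lowers its frequency; the adjustment lowers the fork's frequency.
The beat rate rose, so the adjustment moved the fork further from 454.2 Hz — it was already below the reference.

448.8 Hz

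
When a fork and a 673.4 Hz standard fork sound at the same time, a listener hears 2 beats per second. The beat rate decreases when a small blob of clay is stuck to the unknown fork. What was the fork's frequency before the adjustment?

|f − 673.4| = 2, so the fork was at either 671.4 Hz or 675.4 Hz.
Adding mass to a fork lowers its frequency; the adjustment lowers the fork's frequency.
The beat rate fell, so the adjustment moved the fork toward 673.4 Hz — it must have started above the reference.

675.4 Hz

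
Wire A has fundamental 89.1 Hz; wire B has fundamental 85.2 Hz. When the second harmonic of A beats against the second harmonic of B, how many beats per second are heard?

Second harmonic of the first: 2·89.1 = 178.2 Hz.
Second harmonic of the second: 2·85.2 = 170.4 Hz.
f_beat = |178.2 − 170.4| = 7.8 Hz.

7.8 Hz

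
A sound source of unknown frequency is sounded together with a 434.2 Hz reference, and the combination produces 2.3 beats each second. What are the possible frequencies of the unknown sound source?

|f − 434.2| = 2.3, so f = 434.2 ± 2.3.

431.9 Hz or 436.5 Hz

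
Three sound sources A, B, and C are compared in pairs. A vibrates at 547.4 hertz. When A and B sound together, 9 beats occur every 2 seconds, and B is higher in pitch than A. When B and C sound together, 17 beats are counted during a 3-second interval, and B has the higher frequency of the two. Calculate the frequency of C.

546.2333 Hz

A–B: Beat frequency = 9/2 = 4.5 Hz.
B is above A, so f_B = 547.4 + 4.5 = 551.9 Hz.
B–C: Beat frequency = 17/3 = 5.6667 Hz.
C is below B, so f_C = 551.9 − 5.6667 = 546.2333 Hz.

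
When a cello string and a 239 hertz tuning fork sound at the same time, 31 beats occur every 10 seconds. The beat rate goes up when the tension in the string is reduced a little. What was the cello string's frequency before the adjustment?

Beat frequency = 31/10 = 3.1 Hz.
|f − 239| = 3.1, so the cello string was at either 235.9 Hz or 242.1 Hz.
Lower tension means lower frequency; the adjustment lowers the cello string's frequency.
The beat rate rose, so the adjustment moved the cello string further from 239 Hz — it was already below the reference.

235.9 Hz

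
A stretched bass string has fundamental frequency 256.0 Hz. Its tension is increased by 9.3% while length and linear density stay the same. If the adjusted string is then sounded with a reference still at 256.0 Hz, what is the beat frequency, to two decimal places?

For a string, f ∝ √T, so the new frequency is 256.0·√1.093 = 267.6394 Hz.
f_beat = |267.6394 − 256.0| = 11.64 Hz.

11.64 Hz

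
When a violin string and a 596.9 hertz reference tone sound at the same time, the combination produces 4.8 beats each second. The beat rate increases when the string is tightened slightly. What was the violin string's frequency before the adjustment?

|f − 596.9| = 4.8, so the violin string was at either 592.1 Hz or 601.7 Hz.
Increasing tension raises a string's frequency; the adjustment raises the violin string's frequency.
The beat rate rose, so the adjustment moved the violin string further from 596.9 Hz — it was already above the reference.

601.7 Hz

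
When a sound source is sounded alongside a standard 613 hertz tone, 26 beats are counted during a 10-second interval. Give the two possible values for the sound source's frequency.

Beat frequency = 26/10 = 2.6 Hz.
|f − 613| = 2.6, so f = 613 ± 2.6.

610.4 Hz or 615.6 Hz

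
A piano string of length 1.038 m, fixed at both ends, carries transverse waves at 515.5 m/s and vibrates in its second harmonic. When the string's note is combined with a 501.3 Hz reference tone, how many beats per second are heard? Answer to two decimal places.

4.67 Hz

For a string fixed at both ends, f_n = n·v/(2L) = 2·515.5/(2·1.038) = 496.6281 Hz.
f_beat = |496.6281 − 501.3| = 4.67 Hz.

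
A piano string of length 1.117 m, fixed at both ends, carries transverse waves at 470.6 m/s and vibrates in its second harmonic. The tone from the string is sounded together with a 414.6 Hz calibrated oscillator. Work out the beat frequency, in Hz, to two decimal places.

6.71 Hz

For a string fixed at both ends, f_n = n·v/(2L) = 2·470.6/(2·1.117) = 421.3071 Hz.
f_beat = |421.3071 − 414.6| = 6.71 Hz.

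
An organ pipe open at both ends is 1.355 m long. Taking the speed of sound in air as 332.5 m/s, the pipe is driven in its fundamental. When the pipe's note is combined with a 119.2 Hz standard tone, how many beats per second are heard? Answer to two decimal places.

Open pipe: f_n = n·v/(2L) = 1·332.5/(2·1.355) = 122.6937 Hz.
f_beat = |122.6937 − 119.2| = 3.49 Hz.

3.49 Hz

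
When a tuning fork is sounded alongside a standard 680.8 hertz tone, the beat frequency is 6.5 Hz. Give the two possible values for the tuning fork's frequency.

|f − 680.8| = 6.5, so f = 680.8 ± 6.5.

674.3 Hz or 687.3 Hz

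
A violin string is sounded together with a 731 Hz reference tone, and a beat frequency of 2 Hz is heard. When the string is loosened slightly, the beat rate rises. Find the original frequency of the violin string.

729 Hz

|f − 731| = 2, so the violin string was at either 729 Hz or 733 Hz.
Reducing tension lowers a string's frequency; the adjustment lowers the violin string's frequency.
The beat rate rose, so the adjustment moved the violin string further from 731 Hz — it was already below the reference.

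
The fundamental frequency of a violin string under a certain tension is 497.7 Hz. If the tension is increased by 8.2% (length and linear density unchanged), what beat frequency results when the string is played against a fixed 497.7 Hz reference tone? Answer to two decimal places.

For a string, f ∝ √T, so the new frequency is 497.7·√1.082 = 517.7037 Hz.
f_beat = |517.7037 − 497.7| = 20.00 Hz.

20.00 Hz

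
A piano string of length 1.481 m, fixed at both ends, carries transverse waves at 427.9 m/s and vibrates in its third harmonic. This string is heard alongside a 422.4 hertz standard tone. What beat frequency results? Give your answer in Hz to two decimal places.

10.99 Hz

For a string fixed at both ends, f_n = n·v/(2L) = 3·427.9/(2·1.481) = 433.3896 Hz.
f_beat = |433.3896 − 422.4| = 10.99 Hz.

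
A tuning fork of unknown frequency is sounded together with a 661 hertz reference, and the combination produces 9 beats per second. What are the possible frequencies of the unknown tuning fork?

|f − 661| = 9, so f = 661 ± 9.

652 Hz or 670 Hz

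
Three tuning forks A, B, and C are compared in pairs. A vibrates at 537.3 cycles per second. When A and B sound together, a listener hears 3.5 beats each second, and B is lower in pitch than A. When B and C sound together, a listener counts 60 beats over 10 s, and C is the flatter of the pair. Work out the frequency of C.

527.8 Hz

B is below A, so f_B = 537.3 − 3.5 = 533.8 Hz.
B–C: Beat frequency = 60/10 = 6 Hz.
C is below B, so f_C = 533.8 − 6 = 527.8 Hz.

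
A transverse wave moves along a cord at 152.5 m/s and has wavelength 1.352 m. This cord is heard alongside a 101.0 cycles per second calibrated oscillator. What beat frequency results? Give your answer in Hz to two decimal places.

11.80 Hz

Source frequency f = v/λ = 152.5/1.352 = 112.7959 Hz.
f_beat = |112.7959 − 101.0| = 11.80 Hz.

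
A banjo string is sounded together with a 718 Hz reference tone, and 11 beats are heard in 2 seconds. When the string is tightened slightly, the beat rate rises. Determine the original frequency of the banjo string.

Beat frequency = 11/2 = 5.5 Hz.
|f − 718| = 5.5, so the banjo string was at either 712.5 Hz or 723.5 Hz.
Increasing tension raises a string's frequency; the adjustment raises the banjo string's frequency.
The beat rate rose, so the adjustment moved the banjo string further from 718 Hz — it was already above the reference.

723.5 Hz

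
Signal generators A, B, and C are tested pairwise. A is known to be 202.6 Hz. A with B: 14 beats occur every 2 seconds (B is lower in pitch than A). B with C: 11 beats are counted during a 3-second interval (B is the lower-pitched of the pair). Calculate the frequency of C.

A–B: Beat frequency = 14/2 = 7 Hz.
B is below A, so f_B = 202.6 − 7 = 195.6 Hz.
B–C: Beat frequency = 11/3 = 3.6667 Hz.
C is above B, so f_C = 195.6 + 3.6667 = 199.2667 Hz.

199.2667 Hz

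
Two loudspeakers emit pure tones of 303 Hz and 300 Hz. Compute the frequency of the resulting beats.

3 Hz

Beats arise from superposition of two nearby frequencies; the beat rate is |f₁ − f₂|.
|303 − 300| = 3 Hz.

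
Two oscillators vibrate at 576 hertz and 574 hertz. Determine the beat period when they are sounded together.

0.500 s

f_beat = |576 − 574| = 2 Hz.
Beat period T = 1 / f_beat = 1 / 2 s.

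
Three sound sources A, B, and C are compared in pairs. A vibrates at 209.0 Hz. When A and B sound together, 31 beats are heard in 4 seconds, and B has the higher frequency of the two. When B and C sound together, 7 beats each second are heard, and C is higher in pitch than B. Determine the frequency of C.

A–B: Beat frequency = 31/4 = 7.75 Hz.
B is above A, so f_B = 209.0 + 7.75 = 216.75 Hz.
C is above B, so f_C = 216.75 + 7 = 223.75 Hz.

223.75 Hz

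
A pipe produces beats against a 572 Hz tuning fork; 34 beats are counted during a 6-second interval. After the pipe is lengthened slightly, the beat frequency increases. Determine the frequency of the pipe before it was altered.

Beat frequency = 34/6 = 5.6667 Hz.
|f − 572| = 5.6667, so the pipe was at either 566.3333 Hz or 577.6667 Hz.
A longer pipe has a lower fundamental; the adjustment lowers the pipe's frequency.
The beat rate rose, so the adjustment moved the pipe further from 572 Hz — it was already below the reference.

566.3333 Hz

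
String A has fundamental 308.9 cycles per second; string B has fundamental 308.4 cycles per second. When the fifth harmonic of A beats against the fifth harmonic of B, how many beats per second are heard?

2.5 Hz

Fifth harmonic of the first: 5·308.9 = 1544.5 Hz.
Fifth harmonic of the second: 5·308.4 = 1542.0 Hz.
f_beat = |1544.5 − 1542.0| = 2.5 Hz.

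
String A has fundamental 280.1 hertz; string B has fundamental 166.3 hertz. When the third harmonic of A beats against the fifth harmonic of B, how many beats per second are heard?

Third harmonic of the first: 3·280.1 = 840.3 Hz.
Fifth harmonic of the second: 5·166.3 = 831.5 Hz.
f_beat = |840.3 − 831.5| = 8.8 Hz.

8.8 Hz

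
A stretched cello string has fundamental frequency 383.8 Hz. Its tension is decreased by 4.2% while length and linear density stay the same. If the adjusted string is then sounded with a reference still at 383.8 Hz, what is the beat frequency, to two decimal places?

8.15 Hz

For a string, f ∝ √T, so the new frequency is 383.8·√0.958 = 375.6537 Hz.
f_beat = |375.6537 − 383.8| = 8.15 Hz.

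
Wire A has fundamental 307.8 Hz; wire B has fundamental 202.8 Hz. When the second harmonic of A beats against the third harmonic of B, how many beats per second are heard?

7.2 Hz

Second harmonic of the first: 2·307.8 = 615.6 Hz.
Third harmonic of the second: 3·202.8 = 608.4 Hz.
f_beat = |615.6 − 608.4| = 7.2 Hz.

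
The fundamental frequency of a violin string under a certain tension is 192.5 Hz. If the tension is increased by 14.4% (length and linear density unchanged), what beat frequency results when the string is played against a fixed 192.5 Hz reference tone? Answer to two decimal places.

For a string, f ∝ √T, so the new frequency is 192.5·√1.144 = 205.8940 Hz.
f_beat = |205.8940 − 192.5| = 13.39 Hz.

13.39 Hz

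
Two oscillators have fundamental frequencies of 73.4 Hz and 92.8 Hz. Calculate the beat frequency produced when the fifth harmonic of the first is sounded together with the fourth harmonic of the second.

4.2 Hz

Fifth harmonic of the first: 5·73.4 = 367.0 Hz.
Fourth harmonic of the second: 4·92.8 = 371.2 Hz.
f_beat = |367.0 − 371.2| = 4.2 Hz.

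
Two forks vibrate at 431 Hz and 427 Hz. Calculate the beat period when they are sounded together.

0.250 s

f_beat = |431 − 427| = 4 Hz.
Beat period T = 1 / f_beat = 1 / 4 s.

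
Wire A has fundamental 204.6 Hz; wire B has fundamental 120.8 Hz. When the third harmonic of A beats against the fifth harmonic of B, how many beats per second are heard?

9.8 Hz

Third harmonic of the first: 3·204.6 = 613.8 Hz.
Fifth harmonic of the second: 5·120.8 = 604.0 Hz.
f_beat = |613.8 − 604.0| = 9.8 Hz.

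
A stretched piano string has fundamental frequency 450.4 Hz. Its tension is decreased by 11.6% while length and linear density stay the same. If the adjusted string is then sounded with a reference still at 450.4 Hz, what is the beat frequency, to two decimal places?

For a string, f ∝ √T, so the new frequency is 450.4·√0.884 = 423.4718 Hz.
f_beat = |423.4718 − 450.4| = 26.93 Hz.

26.93 Hz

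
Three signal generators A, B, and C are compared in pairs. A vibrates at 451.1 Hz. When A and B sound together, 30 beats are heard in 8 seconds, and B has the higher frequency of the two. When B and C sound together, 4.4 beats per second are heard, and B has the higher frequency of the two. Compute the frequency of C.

450.45 Hz

A–B: Beat frequency = 30/8 = 3.75 Hz.
B is above A, so f_B = 451.1 + 3.75 = 454.85 Hz.
C is below B, so f_C = 454.85 − 4.4 = 450.45 Hz.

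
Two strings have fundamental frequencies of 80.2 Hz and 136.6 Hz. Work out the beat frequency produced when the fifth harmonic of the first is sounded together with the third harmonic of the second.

Fifth harmonic of the first: 5·80.2 = 401.0 Hz.
Third harmonic of the second: 3·136.6 = 409.8 Hz.
f_beat = |401.0 − 409.8| = 8.8 Hz.

8.8 Hz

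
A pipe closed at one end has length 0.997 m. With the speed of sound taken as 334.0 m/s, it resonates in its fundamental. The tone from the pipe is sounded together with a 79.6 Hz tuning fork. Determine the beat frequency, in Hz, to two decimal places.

4.15 Hz

Closed pipe (odd harmonics): f_n = n·v/(4L) = 1·334.0/(4·0.997) = 83.7513 Hz.
f_beat = |83.7513 − 79.6| = 4.15 Hz.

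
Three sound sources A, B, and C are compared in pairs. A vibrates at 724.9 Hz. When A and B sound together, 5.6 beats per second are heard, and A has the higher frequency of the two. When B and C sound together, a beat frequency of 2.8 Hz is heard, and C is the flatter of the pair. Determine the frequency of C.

B is below A, so f_B = 724.9 − 5.6 = 719.3 Hz.
C is below B, so f_C = 719.3 − 2.8 = 716.5 Hz.

716.5 Hz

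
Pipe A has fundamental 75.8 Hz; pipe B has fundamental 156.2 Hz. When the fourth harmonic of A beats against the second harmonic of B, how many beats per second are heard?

Fourth harmonic of the first: 4·75.8 = 303.2 Hz.
Second harmonic of the second: 2·156.2 = 312.4 Hz.
f_beat = |303.2 − 312.4| = 9.2 Hz.

9.2 Hz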